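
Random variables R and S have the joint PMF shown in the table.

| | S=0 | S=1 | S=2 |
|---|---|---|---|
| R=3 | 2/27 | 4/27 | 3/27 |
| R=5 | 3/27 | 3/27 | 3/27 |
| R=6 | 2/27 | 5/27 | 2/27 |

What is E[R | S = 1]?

19/4

P(S = 1) = 4/9.
Σ R·P over the event = 3·(4/27) + 5·(3/27) + 6·(5/27) = 19/9.
E[R | S = 1] = (19/9) / (4/9) = 19/4.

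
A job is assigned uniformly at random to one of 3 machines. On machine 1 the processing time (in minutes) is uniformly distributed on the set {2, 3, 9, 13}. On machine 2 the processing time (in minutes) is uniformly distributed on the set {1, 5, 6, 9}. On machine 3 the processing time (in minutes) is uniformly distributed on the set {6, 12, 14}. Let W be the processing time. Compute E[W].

E[W | machine 1] = (2+3+9+13)/4 = 27/4.
E[W | machine 2] = (1+5+6+9)/4 = 21/4.
E[W | machine 3] = (6+12+14)/3 = 32/3.
E[W] = (1/3)·(27/4) + (1/3)·(21/4) + (1/3)·(32/3) = 68/9.

68/9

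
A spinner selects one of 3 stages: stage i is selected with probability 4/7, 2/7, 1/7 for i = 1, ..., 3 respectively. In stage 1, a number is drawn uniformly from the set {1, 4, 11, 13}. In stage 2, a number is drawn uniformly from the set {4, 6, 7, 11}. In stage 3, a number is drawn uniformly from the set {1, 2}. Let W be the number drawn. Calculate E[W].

89/14

E[W | stage 1] = (1+4+11+13)/4 = 29/4.
E[W | stage 2] = (4+6+7+11)/4 = 7.
E[W | stage 3] = (1+2)/2 = 3/2.
By the law of total expectation,
E[W] = (4/7)·(29/4) + (2/7)·(7) + (1/7)·(3/2) = 89/14.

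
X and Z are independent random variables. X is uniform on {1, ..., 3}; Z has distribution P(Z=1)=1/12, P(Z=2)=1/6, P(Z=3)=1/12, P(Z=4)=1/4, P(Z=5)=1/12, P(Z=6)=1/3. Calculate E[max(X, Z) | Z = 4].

4

P(Z = 4) = 1/4.
Summing max(X,Z)·P(x,y) over outcomes with Z = 4 gives 1.
E[max(X, Z) | Z = 4] = (1) / (1/4) = 4.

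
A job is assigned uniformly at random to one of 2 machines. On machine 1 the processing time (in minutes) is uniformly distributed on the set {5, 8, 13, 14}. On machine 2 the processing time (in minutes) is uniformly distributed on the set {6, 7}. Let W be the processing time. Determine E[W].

33/4

E[W | machine 1] = (5+8+13+14)/4 = 10.
E[W | machine 2] = (6+7)/2 = 13/2.
E[W] = (1/2)·(10) + (1/2)·(13/2) = 33/4.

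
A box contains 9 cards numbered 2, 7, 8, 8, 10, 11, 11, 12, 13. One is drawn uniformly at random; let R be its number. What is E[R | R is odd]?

P(R is odd) = 4/9.
Σ over the event: 7·1/9 + 11·2/9 + 13·1/9 = 14/3.
E[R | R is odd] = (14/3) / (4/9) = 21/2.

21/2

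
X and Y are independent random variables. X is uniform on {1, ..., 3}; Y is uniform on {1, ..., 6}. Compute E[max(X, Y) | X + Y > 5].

Outcomes with X + Y > 5: (1,5), (1,6), (2,4), (2,5), (2,6), (3,3), (3,4), (3,5), (3,6), each with probability 1/18.
E[max(X, Y) | X + Y > 5] = (5 + 6 + 4 + 5 + 6 + 3 + 4 + 5 + 6) / 9 = 44/9.

44/9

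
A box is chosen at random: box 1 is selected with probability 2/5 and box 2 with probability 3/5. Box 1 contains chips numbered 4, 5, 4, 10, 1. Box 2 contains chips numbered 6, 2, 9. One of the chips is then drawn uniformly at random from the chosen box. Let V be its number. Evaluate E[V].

133/25

E[V | box 1] = (4+5+4+10+1)/5 = 24/5.
E[V | box 2] = (6+2+9)/3 = 17/3.
E[V] = (2/5)·(24/5) + (3/5)·(17/3) = 133/25.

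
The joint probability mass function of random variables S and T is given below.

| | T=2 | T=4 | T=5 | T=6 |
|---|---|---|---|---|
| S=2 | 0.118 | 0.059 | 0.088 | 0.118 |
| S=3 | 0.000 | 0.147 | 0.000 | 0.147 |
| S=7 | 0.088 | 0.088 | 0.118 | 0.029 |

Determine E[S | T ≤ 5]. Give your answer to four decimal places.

P(T ≤ 5) = 0.706.
Σ S·P over the event = 2·(0.118) + 2·(0.059) + 2·(0.088) + 3·(0.147) + 7·(0.088) + 7·(0.088) + 7·(0.118) = 3.029.
E[S | T ≤ 5] = (3.029) / (0.706) = 4.2904.

4.2904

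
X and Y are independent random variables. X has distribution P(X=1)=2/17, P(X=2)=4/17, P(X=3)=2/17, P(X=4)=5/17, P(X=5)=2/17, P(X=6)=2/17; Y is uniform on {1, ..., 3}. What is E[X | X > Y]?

146/35

P(X > Y) = 35/51.
Summing X·P(x,y) over outcomes with X > Y gives 146/51.
E[X | X > Y] = (146/51) / (35/51) = 146/35.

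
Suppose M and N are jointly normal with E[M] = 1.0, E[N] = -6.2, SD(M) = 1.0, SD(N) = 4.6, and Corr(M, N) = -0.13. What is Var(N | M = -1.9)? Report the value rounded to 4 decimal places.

For a bivariate normal, Var(N | M=x) = σ_N²(1 − ρ²).
Var(N | M=-1.9) = (4.6)²·(1 − (-0.13)²) = 21.16·0.9831 = 20.8024.

20.8024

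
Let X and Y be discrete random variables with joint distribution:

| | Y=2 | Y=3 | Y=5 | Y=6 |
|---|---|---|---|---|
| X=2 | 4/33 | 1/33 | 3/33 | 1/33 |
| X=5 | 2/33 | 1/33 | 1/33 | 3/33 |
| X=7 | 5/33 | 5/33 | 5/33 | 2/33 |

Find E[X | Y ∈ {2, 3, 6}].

21/4

P(Y ∈ {2, 3, 6}) = 8/11.
Summing X·P(X=x,Y=y) over the conditioning event gives 42/11.
E[X | Y ∈ {2, 3, 6}] = (42/11) / (8/11) = 21/4.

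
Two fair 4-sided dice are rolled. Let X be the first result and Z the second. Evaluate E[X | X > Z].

10/3

P(X > Z) = 3/8.
Summing X·P(x,y) over outcomes with X > Z gives 5/4.
E[X | X > Z] = (5/4) / (3/8) = 10/3.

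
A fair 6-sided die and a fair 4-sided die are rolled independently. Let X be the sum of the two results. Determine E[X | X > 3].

P(X > 3) = 7/8.
Σ over the event: 4·1/8 + 5·1/6 + 6·1/6 + 7·1/6 + 8·1/8 + 9·1/12 + 10·1/24 = 17/3.
E[X | X > 3] = (17/3) / (7/8) = 136/21.

136/21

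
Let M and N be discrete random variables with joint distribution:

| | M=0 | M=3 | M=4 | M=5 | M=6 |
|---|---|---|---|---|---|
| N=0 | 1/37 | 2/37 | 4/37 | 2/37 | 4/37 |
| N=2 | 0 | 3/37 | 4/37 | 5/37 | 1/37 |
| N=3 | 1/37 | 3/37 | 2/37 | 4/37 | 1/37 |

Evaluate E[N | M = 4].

7/5

P(M = 4) = 10/37.
Summing N·P(M=x,N=y) over the conditioning event gives 14/37.
E[N | M = 4] = (14/37) / (10/37) = 7/5.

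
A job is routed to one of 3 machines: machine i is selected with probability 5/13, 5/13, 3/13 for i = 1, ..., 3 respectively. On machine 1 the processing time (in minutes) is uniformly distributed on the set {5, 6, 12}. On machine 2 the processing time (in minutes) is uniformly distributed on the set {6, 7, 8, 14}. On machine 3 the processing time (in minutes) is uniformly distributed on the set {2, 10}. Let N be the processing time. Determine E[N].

E[N | machine 1] = (5+6+12)/3 = 23/3.
E[N | machine 2] = (6+7+8+14)/4 = 35/4.
E[N | machine 3] = (2+10)/2 = 6.
E[N] = (5/13)·(23/3) + (5/13)·(35/4) + (3/13)·(6) = 1201/156.

1201/156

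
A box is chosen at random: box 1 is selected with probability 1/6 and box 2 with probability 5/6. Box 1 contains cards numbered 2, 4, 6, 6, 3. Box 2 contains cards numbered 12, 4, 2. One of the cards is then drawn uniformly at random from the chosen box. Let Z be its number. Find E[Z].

E[Z | box 1] = (2+4+6+6+3)/5 = 21/5.
E[Z | box 2] = (12+4+2)/3 = 6.
E[Z] = (1/6)·(21/5) + (5/6)·(6) = 57/10.

57/10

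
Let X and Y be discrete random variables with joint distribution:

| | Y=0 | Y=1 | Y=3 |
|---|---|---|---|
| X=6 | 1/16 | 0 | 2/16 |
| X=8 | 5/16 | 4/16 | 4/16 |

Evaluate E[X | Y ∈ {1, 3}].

38/5

P(Y ∈ {1, 3}) = 5/8.
Σ X·P over the event = 6·(2/16) + 8·(4/16) + 8·(4/16) = 19/4.
E[X | Y ∈ {1, 3}] = (19/4) / (5/8) = 38/5.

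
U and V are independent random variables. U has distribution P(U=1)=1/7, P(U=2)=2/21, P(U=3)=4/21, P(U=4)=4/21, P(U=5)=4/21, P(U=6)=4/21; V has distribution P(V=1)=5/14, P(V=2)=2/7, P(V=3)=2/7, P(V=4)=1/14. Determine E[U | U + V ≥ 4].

1059/257

P(U + V ≥ 4) = 257/294.
Summing U·P(x,y) over outcomes with U + V ≥ 4 gives 353/98.
E[U | U + V ≥ 4] = (353/98) / (257/294) = 1059/257.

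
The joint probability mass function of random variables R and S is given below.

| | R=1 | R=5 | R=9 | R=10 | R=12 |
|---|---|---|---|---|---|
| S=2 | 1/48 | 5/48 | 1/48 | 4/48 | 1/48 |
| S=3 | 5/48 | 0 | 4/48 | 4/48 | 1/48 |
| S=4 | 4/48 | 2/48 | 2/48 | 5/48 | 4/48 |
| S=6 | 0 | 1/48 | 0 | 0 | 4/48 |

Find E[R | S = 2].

29/4

P(S = 2) = 1/4.
Σ R·P over the event = 1·(1/48) + 5·(5/48) + 9·(1/48) + 10·(4/48) + 12·(1/48) = 29/16.
E[R | S = 2] = (29/16) / (1/4) = 29/4.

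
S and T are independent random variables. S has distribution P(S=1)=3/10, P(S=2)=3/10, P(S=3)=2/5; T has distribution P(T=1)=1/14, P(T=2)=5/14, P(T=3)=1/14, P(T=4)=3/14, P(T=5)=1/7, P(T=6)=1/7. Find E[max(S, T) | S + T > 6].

119/23

P(S + T > 6) = 23/70.
Summing max(S,T)·P(x,y) over outcomes with S + T > 6 gives 17/10.
E[max(S, T) | S + T > 6] = (17/10) / (23/70) = 119/23.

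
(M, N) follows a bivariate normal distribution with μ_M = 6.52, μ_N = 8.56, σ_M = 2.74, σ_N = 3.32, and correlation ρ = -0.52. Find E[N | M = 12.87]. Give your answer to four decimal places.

For a bivariate normal, E[N | M=x] = μ_N + ρ·(σ_N/σ_M)·(x − μ_M).
E[N | M=12.87] = 8.56 + (-0.52)·(3.32/2.74)·(12.87 − (6.52)) = 8.56 + (-0.630073)·(6.35) = 4.5590.

4.5590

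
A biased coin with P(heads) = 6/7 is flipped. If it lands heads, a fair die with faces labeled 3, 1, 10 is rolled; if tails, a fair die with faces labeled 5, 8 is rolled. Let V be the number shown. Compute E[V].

E[V | heads] = (3+1+10)/3 = 14/3.
E[V | tails] = (5+8)/2 = 13/2.
E[V] = (6/7)·(14/3) + (1/7)·(13/2) = 69/14.

69/14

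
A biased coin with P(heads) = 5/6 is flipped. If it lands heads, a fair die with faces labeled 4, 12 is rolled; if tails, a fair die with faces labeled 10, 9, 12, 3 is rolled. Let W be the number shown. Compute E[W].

97/12

E[W | heads] = (4+12)/2 = 8.
E[W | tails] = (10+9+12+3)/4 = 17/2.
E[W] = (5/6)·(8) + (1/6)·(17/2) = 97/12.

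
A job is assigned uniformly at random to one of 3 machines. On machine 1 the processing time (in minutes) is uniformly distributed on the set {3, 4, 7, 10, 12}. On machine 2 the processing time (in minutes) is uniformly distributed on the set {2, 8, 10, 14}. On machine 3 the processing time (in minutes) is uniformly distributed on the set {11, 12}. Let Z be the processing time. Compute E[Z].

136/15

E[Z | machine 1] = (3+4+7+10+12)/5 = 36/5.
E[Z | machine 2] = (2+8+10+14)/4 = 17/2.
E[Z | machine 3] = (11+12)/2 = 23/2.
E[Z] = (1/3)·(36/5) + (1/3)·(17/2) + (1/3)·(23/2) = 136/15.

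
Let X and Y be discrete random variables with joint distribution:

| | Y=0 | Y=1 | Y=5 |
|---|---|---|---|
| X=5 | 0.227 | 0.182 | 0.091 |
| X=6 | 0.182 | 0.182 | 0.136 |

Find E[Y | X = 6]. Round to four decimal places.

1.7240

P(X = 6) = 0.500.
Σ Y·P over the event = 0·(0.182) + 1·(0.182) + 5·(0.136) = 0.862.
E[Y | X = 6] = (0.862) / (0.500) = 1.7240.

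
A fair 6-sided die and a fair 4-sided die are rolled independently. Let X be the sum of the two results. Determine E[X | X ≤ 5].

P(X ≤ 5) = 5/12.
Σ over the event: 2·1/24 + 3·1/12 + 4·1/8 + 5·1/6 = 5/3.
E[X | X ≤ 5] = (5/3) / (5/12) = 4.

4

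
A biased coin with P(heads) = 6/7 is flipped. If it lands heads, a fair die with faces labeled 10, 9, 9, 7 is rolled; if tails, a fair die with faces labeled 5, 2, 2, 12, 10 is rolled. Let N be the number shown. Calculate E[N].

E[N | heads] = (10+9+9+7)/4 = 35/4.
E[N | tails] = (5+2+2+12+10)/5 = 31/5.
E[N] = (6/7)·(35/4) + (1/7)·(31/5) = 587/70.

587/70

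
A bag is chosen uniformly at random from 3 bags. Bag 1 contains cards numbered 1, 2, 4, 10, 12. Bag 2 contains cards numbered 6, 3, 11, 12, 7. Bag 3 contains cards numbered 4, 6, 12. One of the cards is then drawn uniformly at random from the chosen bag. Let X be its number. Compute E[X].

E[X | bag 1] = (1+2+4+10+12)/5 = 29/5.
E[X | bag 2] = (6+3+11+12+7)/5 = 39/5.
E[X | bag 3] = (4+6+12)/3 = 22/3.
By the law of total expectation,
E[X] = (1/3)·(29/5) + (1/3)·(39/5) + (1/3)·(22/3) = 314/45.

314/45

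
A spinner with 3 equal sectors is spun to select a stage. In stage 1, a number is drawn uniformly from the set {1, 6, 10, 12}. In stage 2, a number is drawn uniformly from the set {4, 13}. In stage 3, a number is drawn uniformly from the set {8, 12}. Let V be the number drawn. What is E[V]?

E[V | stage 1] = (1+6+10+12)/4 = 29/4.
E[V | stage 2] = (4+13)/2 = 17/2.
E[V | stage 3] = (8+12)/2 = 10.
E[V] = (1/3)·(29/4) + (1/3)·(17/2) + (1/3)·(10) = 103/12.

103/12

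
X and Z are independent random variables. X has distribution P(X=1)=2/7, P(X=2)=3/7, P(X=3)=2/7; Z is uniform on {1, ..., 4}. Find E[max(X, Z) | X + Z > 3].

P(X + Z > 3) = 3/4.
Summing max(X,Z)·P(x,y) over outcomes with X + Z > 3 gives 67/28.
E[max(X, Z) | X + Z > 3] = (67/28) / (3/4) = 67/21.

67/21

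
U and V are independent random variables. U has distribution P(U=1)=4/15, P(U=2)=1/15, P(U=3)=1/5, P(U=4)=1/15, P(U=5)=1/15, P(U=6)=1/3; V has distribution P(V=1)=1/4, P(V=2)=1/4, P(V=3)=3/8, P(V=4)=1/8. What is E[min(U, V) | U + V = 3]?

1

P(U + V = 3) = 1/12.
Summing min(U,V)·P(x,y) over outcomes with U + V = 3 gives 1/12.
E[min(U, V) | U + V = 3] = (1/12) / (1/12) = 1.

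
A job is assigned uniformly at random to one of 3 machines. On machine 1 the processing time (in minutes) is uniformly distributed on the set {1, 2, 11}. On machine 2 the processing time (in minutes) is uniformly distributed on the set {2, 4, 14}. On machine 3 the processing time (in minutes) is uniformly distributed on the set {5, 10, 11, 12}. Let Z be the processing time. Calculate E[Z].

E[Z | machine 1] = (1+2+11)/3 = 14/3.
E[Z | machine 2] = (2+4+14)/3 = 20/3.
E[Z | machine 3] = (5+10+11+12)/4 = 19/2.
E[Z] = (1/3)·(14/3) + (1/3)·(20/3) + (1/3)·(19/2) = 125/18.

125/18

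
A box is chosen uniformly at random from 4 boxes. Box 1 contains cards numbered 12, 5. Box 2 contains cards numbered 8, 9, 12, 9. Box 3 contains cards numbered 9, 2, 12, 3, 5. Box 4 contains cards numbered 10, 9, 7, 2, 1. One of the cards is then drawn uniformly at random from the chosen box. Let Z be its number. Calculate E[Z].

E[Z | box 1] = (12+5)/2 = 17/2.
E[Z | box 2] = (8+9+12+9)/4 = 19/2.
E[Z | box 3] = (9+2+12+3+5)/5 = 31/5.
E[Z | box 4] = (10+9+7+2+1)/5 = 29/5.
By the law of total expectation,
E[Z] = (1/4)·(17/2) + (1/4)·(19/2) + (1/4)·(31/5) + (1/4)·(29/5) = 15/2.

15/2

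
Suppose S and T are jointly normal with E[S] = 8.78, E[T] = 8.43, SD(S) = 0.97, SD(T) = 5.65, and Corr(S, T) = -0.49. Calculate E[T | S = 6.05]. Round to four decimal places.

The regression of T on S has slope ρ·σ_T/σ_S and passes through (μ_S, μ_T).
E[T | S=6.05] = 8.43 + (-0.49)·(5.65/0.97)·(6.05 − (8.78)) = 8.43 + (-2.854124)·(-2.73) = 16.2218.

16.2218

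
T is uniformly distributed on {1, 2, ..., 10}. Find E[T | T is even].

Given T is even, T is equally likely to be any of {2, 4, 6, 8, 10}.
E[T | T is even] = (2 + 4 + 6 + 8 + 10) / 5 = 6.

6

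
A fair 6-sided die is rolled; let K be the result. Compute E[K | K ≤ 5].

3

Given K ≤ 5, K is equally likely to be any of {1, 2, 3, 4, 5}.
E[K | K ≤ 5] = (1 + 2 + 3 + 4 + 5) / 5 = 3.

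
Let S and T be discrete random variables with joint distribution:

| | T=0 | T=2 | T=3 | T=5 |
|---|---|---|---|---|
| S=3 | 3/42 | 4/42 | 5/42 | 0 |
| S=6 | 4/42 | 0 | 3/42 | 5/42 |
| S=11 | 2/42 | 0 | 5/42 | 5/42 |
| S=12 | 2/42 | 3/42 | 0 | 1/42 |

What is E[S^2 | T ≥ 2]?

P(T ≥ 2) = 31/42.
Σ S^2·P over the event = 9·(4/42) + 9·(5/42) + 36·(3/42) + 36·(5/42) + 121·(5/42) + 121·(5/42) + 144·(3/42) + 144·(1/42) = 2155/42.
E[S^2 | T ≥ 2] = (2155/42) / (31/42) = 2155/31.

2155/31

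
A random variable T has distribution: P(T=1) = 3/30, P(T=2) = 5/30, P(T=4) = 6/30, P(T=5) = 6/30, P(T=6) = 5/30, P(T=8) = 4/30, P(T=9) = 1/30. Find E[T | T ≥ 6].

P(T ≥ 6) = 1/3.
Σ over the event: 6·1/6 + 8·2/15 + 9·1/30 = 71/30.
E[T | T ≥ 6] = (71/30) / (1/3) = 71/10.

71/10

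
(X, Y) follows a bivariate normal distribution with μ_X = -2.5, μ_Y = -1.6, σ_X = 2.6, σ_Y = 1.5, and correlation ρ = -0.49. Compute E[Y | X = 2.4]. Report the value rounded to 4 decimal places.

-2.9852

E[Y | X=x] = μ_Y + ρ(σ_Y/σ_X)(x − μ_X) for jointly normal variables.
E[Y | X=2.4] = -1.6 + (-0.49)·(1.5/2.6)·(2.4 − (-2.5)) = -1.6 + (-0.28269)·(4.9) = -2.9852.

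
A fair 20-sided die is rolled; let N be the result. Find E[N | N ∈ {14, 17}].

P(N ∈ {14, 17}) = 1/10.
Σ over the event: 14·1/20 + 17·1/20 = 31/20.
E[N | N ∈ {14, 17}] = (31/20) / (1/10) = 31/2.

31/2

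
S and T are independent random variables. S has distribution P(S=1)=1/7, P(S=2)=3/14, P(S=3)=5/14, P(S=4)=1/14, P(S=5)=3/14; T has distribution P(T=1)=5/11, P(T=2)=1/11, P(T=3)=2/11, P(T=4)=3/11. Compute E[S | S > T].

317/86

P(S > T) = 43/77.
Summing S·P(x,y) over outcomes with S > T gives 317/154.
E[S | S > T] = (317/154) / (43/77) = 317/86.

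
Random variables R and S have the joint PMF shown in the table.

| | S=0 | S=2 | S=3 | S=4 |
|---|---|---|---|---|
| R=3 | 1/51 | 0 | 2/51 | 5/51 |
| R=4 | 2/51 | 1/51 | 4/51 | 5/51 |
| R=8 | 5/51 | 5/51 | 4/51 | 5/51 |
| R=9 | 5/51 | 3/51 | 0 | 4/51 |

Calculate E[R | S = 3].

P(S = 3) = 10/51.
Summing R·P(R=x,S=y) over the conditioning event gives 18/17.
E[R | S = 3] = (18/17) / (10/51) = 27/5.

27/5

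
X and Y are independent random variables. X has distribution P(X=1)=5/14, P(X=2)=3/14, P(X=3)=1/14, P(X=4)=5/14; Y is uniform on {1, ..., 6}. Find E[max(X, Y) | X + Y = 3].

P(X + Y = 3) = 2/21.
Summing max(X,Y)·P(x,y) over outcomes with X + Y = 3 gives 4/21.
E[max(X, Y) | X + Y = 3] = (4/21) / (2/21) = 2.

2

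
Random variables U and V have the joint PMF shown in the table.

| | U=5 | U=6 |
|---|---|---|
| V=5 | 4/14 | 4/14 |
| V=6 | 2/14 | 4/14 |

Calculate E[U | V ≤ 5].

P(V ≤ 5) = 4/7.
Σ U·P over the event = 5·(4/14) + 6·(4/14) = 22/7.
E[U | V ≤ 5] = (22/7) / (4/7) = 11/2.

11/2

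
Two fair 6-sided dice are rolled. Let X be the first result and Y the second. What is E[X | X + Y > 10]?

17/3

Outcomes with X + Y > 10: (5,6), (6,5), (6,6), each with probability 1/36.
E[X | X + Y > 10] = (5 + 6 + 6) / 3 = 17/3.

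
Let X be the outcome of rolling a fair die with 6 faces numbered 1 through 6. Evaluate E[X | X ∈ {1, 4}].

P(X ∈ {1, 4}) = 1/3.
Σ over the event: 1·1/6 + 4·1/6 = 5/6.
E[X | X ∈ {1, 4}] = (5/6) / (1/3) = 5/2.

5/2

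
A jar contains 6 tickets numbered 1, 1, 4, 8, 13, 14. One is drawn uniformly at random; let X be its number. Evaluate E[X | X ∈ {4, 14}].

9

P(X ∈ {4, 14}) = 1/3.
Σ over the event: 4·1/6 + 14·1/6 = 3.
E[X | X ∈ {4, 14}] = (3) / (1/3) = 9.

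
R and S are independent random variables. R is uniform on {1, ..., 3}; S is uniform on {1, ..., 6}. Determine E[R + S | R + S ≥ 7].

23/3

Outcomes with R + S ≥ 7: (1,6), (2,5), (2,6), (3,4), (3,5), (3,6), each with probability 1/18.
E[R + S | R + S ≥ 7] = (7 + 7 + 8 + 7 + 8 + 9) / 6 = 23/3.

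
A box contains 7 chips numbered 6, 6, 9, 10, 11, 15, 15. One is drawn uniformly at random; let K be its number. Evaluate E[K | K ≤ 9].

7

P(K ≤ 9) = 3/7.
Σ over the event: 6·2/7 + 9·1/7 = 3.
E[K | K ≤ 9] = (3) / (3/7) = 7.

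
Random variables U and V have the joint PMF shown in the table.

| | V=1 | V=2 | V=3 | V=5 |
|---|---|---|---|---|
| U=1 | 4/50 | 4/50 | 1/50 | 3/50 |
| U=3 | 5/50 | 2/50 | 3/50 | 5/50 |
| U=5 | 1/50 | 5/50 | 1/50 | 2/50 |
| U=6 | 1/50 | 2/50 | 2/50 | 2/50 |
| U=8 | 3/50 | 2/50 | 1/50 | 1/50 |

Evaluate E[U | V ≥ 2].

P(V ≥ 2) = 18/25.
Summing U·P(U=x,V=y) over the conditioning event gives 73/25.
E[U | V ≥ 2] = (73/25) / (18/25) = 73/18.

73/18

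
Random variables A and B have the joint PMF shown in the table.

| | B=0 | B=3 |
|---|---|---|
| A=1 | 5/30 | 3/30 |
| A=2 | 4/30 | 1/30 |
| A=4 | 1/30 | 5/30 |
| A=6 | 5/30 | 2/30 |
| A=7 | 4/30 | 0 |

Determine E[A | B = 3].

P(B = 3) = 11/30.
Summing A·P(A=x,B=y) over the conditioning event gives 37/30.
E[A | B = 3] = (37/30) / (11/30) = 37/11.

37/11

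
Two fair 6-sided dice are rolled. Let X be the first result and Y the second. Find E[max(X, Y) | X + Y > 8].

57/10

Outcomes with X + Y > 8: (3,6), (4,5), (4,6), (5,4), (5,5), (5,6), (6,3), (6,4), (6,5), (6,6), each with probability 1/36.
E[max(X, Y) | X + Y > 8] = (6 + 5 + 6 + 5 + 5 + 6 + 6 + 6 + 6 + 6) / 10 = 57/10.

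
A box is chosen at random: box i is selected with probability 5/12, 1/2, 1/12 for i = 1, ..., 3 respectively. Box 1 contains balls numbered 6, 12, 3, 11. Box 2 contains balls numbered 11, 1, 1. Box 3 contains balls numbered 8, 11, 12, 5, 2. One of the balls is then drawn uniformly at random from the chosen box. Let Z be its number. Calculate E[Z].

E[Z | box 1] = (6+12+3+11)/4 = 8.
E[Z | box 2] = (11+1+1)/3 = 13/3.
E[Z | box 3] = (8+11+12+5+2)/5 = 38/5.
E[Z] = (5/12)·(8) + (1/2)·(13/3) + (1/12)·(38/5) = 92/15.

92/15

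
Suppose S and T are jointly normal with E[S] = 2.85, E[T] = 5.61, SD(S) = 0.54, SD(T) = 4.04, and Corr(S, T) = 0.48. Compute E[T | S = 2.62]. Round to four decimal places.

4.7840

For a bivariate normal, E[T | S=x] = μ_T + ρ·(σ_T/σ_S)·(x − μ_S).
E[T | S=2.62] = 5.61 + (0.48)·(4.04/0.54)·(2.62 − (2.85)) = 5.61 + (3.5911)·(-0.23) = 4.7840.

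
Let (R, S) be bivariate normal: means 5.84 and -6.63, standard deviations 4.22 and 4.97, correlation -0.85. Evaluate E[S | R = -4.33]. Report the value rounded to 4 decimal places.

3.5508

The regression of S on R has slope ρ·σ_S/σ_R and passes through (μ_R, μ_S).
E[S | R=-4.33] = -6.63 + (-0.85)·(4.97/4.22)·(-4.33 − (5.84)) = -6.63 + (-1.001066)·(-10.17) = 3.5508.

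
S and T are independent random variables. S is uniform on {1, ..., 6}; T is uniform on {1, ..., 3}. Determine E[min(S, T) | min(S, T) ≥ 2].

12/5

Outcomes with min(S, T) ≥ 2: (2,2), (2,3), (3,2), (3,3), (4,2), (4,3), (5,2), (5,3), (6,2), (6,3), each with probability 1/18.
E[min(S, T) | min(S, T) ≥ 2] = (2 + 2 + 2 + 3 + 2 + 3 + 2 + 3 + 2 + 3) / 10 = 12/5.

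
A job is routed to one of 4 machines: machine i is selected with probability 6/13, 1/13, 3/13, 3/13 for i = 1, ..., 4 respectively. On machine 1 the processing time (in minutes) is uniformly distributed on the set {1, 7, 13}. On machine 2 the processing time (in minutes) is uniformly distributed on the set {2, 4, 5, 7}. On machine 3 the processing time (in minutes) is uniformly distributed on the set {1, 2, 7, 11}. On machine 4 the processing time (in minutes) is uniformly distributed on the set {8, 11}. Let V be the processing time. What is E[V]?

E[V | machine 1] = (1+7+13)/3 = 7.
E[V | machine 2] = (2+4+5+7)/4 = 9/2.
E[V | machine 3] = (1+2+7+11)/4 = 21/4.
E[V | machine 4] = (8+11)/2 = 19/2.
E[V] = (6/13)·(7) + (1/13)·(9/2) + (3/13)·(21/4) + (3/13)·(19/2) = 363/52.

363/52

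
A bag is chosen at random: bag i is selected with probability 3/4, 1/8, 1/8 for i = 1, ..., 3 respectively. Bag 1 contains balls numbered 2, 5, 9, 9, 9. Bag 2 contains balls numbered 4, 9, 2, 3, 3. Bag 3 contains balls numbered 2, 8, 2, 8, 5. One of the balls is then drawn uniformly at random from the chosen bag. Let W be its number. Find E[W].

25/4

E[W | bag 1] = (2+5+9+9+9)/5 = 34/5.
E[W | bag 2] = (4+9+2+3+3)/5 = 21/5.
E[W | bag 3] = (2+8+2+8+5)/5 = 5.
E[W] = (3/4)·(34/5) + (1/8)·(21/5) + (1/8)·(5) = 25/4.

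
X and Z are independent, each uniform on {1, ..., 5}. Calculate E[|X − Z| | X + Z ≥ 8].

1

Outcomes with X + Z ≥ 8: (3,5), (4,4), (4,5), (5,3), (5,4), (5,5), each with probability 1/25.
E[|X − Z| | X + Z ≥ 8] = (2 + 0 + 1 + 2 + 1 + 0) / 6 = 1.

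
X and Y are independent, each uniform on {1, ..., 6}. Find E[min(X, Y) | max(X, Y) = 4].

P(max(X, Y) = 4) = 7/36.
Summing min(X,Y)·P(x,y) over outcomes with max(X, Y) = 4 gives 4/9.
E[min(X, Y) | max(X, Y) = 4] = (4/9) / (7/36) = 16/7.

16/7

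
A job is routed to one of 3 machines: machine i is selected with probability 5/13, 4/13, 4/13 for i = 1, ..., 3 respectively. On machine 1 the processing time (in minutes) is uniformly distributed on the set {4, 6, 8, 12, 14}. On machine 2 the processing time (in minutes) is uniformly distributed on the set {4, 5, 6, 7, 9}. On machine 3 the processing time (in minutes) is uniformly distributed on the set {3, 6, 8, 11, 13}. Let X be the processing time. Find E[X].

E[X | machine 1] = (4+6+8+12+14)/5 = 44/5.
E[X | machine 2] = (4+5+6+7+9)/5 = 31/5.
E[X | machine 3] = (3+6+8+11+13)/5 = 41/5.
By the law of total expectation,
E[X] = (5/13)·(44/5) + (4/13)·(31/5) + (4/13)·(41/5) = 508/65.

508/65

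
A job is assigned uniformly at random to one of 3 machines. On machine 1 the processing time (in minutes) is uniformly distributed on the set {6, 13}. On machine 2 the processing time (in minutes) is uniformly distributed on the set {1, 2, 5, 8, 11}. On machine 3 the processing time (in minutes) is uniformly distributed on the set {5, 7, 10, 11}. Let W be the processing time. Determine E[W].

E[W | machine 1] = (6+13)/2 = 19/2.
E[W | machine 2] = (1+2+5+8+11)/5 = 27/5.
E[W | machine 3] = (5+7+10+11)/4 = 33/4.
By the law of total expectation,
E[W] = (1/3)·(19/2) + (1/3)·(27/5) + (1/3)·(33/4) = 463/60.

463/60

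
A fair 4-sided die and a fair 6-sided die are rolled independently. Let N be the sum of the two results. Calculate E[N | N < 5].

10/3

P(N < 5) = 1/4.
Σ over the event: 2·1/24 + 3·1/12 + 4·1/8 = 5/6.
E[N | N < 5] = (5/6) / (1/4) = 10/3.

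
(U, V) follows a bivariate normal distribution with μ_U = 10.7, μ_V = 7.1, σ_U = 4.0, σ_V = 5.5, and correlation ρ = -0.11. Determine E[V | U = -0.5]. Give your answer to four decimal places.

E[V | U=x] = μ_V + ρ(σ_V/σ_U)(x − μ_U) for jointly normal variables.
E[V | U=-0.5] = 7.1 + (-0.11)·(5.5/4.0)·(-0.5 − (10.7)) = 7.1 + (-0.15125)·(-11.2) = 8.7940.

8.7940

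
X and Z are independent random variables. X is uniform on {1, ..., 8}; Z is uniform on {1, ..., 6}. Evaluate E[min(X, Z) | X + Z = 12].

5

P(X + Z = 12) = 1/16.
Summing min(X,Z)·P(x,y) over outcomes with X + Z = 12 gives 5/16.
E[min(X, Z) | X + Z = 12] = (5/16) / (1/16) = 5.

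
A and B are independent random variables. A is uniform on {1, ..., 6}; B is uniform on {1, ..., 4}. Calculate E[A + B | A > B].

P(A > B) = 7/12.
Summing (A+B)·P(x,y) over outcomes with A > B gives 47/12.
E[A + B | A > B] = (47/12) / (7/12) = 47/7.

47/7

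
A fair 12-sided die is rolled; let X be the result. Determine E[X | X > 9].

11

Given X > 9, X is equally likely to be any of {10, 11, 12}.
E[X | X > 9] = (10 + 11 + 12) / 3 = 11.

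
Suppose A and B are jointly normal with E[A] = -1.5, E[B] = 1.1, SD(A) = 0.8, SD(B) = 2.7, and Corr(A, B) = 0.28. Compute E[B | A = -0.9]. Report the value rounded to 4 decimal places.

1.6670

For a bivariate normal, E[B | A=x] = μ_B + ρ·(σ_B/σ_A)·(x − μ_A).
E[B | A=-0.9] = 1.1 + (0.28)·(2.7/0.8)·(-0.9 − (-1.5)) = 1.1 + (0.945)·(0.6) = 1.6670.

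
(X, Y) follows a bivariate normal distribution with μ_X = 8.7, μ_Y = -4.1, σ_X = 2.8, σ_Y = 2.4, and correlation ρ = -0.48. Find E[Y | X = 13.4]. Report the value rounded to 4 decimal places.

The regression of Y on X has slope ρ·σ_Y/σ_X and passes through (μ_X, μ_Y).
E[Y | X=13.4] = -4.1 + (-0.48)·(2.4/2.8)·(13.4 − (8.7)) = -4.1 + (-0.41143)·(4.7) = -6.0337.

-6.0337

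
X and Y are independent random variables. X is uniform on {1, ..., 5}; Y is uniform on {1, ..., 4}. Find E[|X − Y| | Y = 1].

Outcomes with Y = 1: (1,1), (2,1), (3,1), (4,1), (5,1), each with probability 1/20.
E[|X − Y| | Y = 1] = (0 + 1 + 2 + 3 + 4) / 5 = 2.

2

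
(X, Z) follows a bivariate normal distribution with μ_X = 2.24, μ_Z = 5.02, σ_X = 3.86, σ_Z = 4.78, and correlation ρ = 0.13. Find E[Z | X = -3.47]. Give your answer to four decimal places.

The regression of Z on X has slope ρ·σ_Z/σ_X and passes through (μ_X, μ_Z).
E[Z | X=-3.47] = 5.02 + (0.13)·(4.78/3.86)·(-3.47 − (2.24)) = 5.02 + (0.16098)·(-5.71) = 4.1008.

4.1008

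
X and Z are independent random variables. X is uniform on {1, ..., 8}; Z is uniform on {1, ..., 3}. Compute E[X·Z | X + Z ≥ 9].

Outcomes with X + Z ≥ 9: (6,3), (7,2), (7,3), (8,1), (8,2), (8,3), each with probability 1/24.
E[X·Z | X + Z ≥ 9] = (18 + 14 + 21 + 8 + 16 + 24) / 6 = 101/6.

101/6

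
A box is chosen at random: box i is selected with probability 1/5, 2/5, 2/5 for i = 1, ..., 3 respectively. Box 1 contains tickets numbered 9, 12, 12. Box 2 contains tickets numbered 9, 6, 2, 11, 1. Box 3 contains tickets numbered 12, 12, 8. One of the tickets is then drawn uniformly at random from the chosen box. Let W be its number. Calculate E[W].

659/75

E[W | box 1] = (9+12+12)/3 = 11.
E[W | box 2] = (9+6+2+11+1)/5 = 29/5.
E[W | box 3] = (12+12+8)/3 = 32/3.
By the law of total expectation,
E[W] = (1/5)·(11) + (2/5)·(29/5) + (2/5)·(32/3) = 659/75.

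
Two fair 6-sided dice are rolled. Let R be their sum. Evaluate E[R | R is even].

7

P(R is even) = 1/2.
Σ over the event: 2·1/36 + 4·1/12 + 6·5/36 + 8·5/36 + 10·1/12 + 12·1/36 = 7/2.
E[R | R is even] = (7/2) / (1/2) = 7.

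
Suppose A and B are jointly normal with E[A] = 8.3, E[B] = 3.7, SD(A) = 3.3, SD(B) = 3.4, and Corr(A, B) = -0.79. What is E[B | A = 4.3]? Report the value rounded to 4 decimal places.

6.9558

The regression of B on A has slope ρ·σ_B/σ_A and passes through (μ_A, μ_B).
E[B | A=4.3] = 3.7 + (-0.79)·(3.4/3.3)·(4.3 − (8.3)) = 3.7 + (-0.81394)·(-4) = 6.9558.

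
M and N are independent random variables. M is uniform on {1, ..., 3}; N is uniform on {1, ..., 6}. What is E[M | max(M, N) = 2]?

5/3

Outcomes with max(M, N) = 2: (1,2), (2,1), (2,2), each with probability 1/18.
E[M | max(M, N) = 2] = (1 + 2 + 2) / 3 = 5/3.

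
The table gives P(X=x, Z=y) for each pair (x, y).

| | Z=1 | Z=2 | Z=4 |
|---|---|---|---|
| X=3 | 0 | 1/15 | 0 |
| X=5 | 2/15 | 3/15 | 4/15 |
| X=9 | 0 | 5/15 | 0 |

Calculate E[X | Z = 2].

7

P(Z = 2) = 3/5.
Summing X·P(X=x,Z=y) over the conditioning event gives 21/5.
E[X | Z = 2] = (21/5) / (3/5) = 7.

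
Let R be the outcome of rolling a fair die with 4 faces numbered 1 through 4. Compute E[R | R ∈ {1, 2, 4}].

7/3

P(R ∈ {1, 2, 4}) = 3/4.
Σ over the event: 1·1/4 + 2·1/4 + 4·1/4 = 7/4.
E[R | R ∈ {1, 2, 4}] = (7/4) / (3/4) = 7/3.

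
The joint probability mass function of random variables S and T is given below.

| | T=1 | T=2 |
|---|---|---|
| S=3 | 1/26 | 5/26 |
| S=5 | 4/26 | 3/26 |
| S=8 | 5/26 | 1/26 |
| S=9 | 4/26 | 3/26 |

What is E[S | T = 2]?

65/12

P(T = 2) = 6/13.
Σ S·P over the event = 3·(5/26) + 5·(3/26) + 8·(1/26) + 9·(3/26) = 5/2.
E[S | T = 2] = (5/2) / (6/13) = 65/12.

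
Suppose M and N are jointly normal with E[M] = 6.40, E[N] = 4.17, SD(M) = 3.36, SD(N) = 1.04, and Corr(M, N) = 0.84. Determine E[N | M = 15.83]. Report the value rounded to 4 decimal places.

6.6218

The regression of N on M has slope ρ·σ_N/σ_M and passes through (μ_M, μ_N).
E[N | M=15.83] = 4.17 + (0.84)·(1.04/3.36)·(15.83 − (6.40)) = 4.17 + (0.26)·(9.43) = 6.6218.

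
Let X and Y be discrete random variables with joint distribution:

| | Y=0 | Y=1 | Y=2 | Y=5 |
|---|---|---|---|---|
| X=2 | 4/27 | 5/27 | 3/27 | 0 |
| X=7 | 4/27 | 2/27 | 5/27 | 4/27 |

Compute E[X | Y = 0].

9/2

P(Y = 0) = 8/27.
Σ X·P over the event = 2·(4/27) + 7·(4/27) = 4/3.
E[X | Y = 0] = (4/3) / (8/27) = 9/2.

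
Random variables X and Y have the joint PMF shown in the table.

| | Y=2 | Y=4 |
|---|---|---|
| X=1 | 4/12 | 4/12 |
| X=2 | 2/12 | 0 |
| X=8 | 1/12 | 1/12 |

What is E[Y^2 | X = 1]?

10

P(X = 1) = 2/3.
Σ Y^2·P over the event = 4·(4/12) + 16·(4/12) = 20/3.
E[Y^2 | X = 1] = (20/3) / (2/3) = 10.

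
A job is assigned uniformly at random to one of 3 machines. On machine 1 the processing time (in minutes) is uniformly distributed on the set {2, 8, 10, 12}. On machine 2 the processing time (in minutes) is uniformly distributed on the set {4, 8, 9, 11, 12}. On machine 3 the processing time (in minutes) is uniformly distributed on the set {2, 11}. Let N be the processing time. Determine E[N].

233/30

E[N | machine 1] = (2+8+10+12)/4 = 8.
E[N | machine 2] = (4+8+9+11+12)/5 = 44/5.
E[N | machine 3] = (2+11)/2 = 13/2.
By the law of total expectation,
E[N] = (1/3)·(8) + (1/3)·(44/5) + (1/3)·(13/2) = 233/30.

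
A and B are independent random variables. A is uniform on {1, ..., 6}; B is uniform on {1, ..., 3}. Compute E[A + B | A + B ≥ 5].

79/12

P(A + B ≥ 5) = 2/3.
Summing (A+B)·P(x,y) over outcomes with A + B ≥ 5 gives 79/18.
E[A + B | A + B ≥ 5] = (79/18) / (2/3) = 79/12.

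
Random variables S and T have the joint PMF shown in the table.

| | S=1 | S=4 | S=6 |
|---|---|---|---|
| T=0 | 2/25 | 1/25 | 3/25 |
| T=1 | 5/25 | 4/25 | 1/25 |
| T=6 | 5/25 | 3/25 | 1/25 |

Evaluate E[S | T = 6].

23/9

P(T = 6) = 9/25.
Σ S·P over the event = 1·(5/25) + 4·(3/25) + 6·(1/25) = 23/25.
E[S | T = 6] = (23/25) / (9/25) = 23/9.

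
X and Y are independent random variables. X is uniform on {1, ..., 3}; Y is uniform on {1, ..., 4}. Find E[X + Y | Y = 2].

4

Outcomes with Y = 2: (1,2), (2,2), (3,2), each with probability 1/12.
E[X + Y | Y = 2] = (3 + 4 + 5) / 3 = 4.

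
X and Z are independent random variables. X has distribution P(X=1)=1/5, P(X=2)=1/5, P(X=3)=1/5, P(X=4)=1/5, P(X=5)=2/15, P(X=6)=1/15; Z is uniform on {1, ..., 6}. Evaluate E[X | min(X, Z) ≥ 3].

37/9

P(min(X, Z) ≥ 3) = 2/5.
Summing X·P(x,y) over outcomes with min(X, Z) ≥ 3 gives 74/45.
E[X | min(X, Z) ≥ 3] = (74/45) / (2/5) = 37/9.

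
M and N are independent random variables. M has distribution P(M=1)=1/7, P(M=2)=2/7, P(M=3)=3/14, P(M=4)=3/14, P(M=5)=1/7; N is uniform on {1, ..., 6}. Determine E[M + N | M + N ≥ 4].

259/38

P(M + N ≥ 4) = 19/21.
Summing (M+N)·P(x,y) over outcomes with M + N ≥ 4 gives 37/6.
E[M + N | M + N ≥ 4] = (37/6) / (19/21) = 259/38.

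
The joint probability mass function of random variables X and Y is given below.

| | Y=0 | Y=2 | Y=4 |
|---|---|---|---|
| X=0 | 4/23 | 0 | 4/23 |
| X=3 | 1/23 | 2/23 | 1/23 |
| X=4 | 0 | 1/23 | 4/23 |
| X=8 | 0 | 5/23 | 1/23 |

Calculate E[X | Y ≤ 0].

P(Y ≤ 0) = 5/23.
Σ X·P over the event = 0·(4/23) + 3·(1/23) = 3/23.
E[X | Y ≤ 0] = (3/23) / (5/23) = 3/5.

3/5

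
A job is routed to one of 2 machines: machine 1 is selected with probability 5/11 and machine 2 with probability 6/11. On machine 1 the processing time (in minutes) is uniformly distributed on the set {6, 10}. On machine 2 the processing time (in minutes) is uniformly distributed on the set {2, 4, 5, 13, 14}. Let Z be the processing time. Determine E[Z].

E[Z | machine 1] = (6+10)/2 = 8.
E[Z | machine 2] = (2+4+5+13+14)/5 = 38/5.
By the law of total expectation,
E[Z] = (5/11)·(8) + (6/11)·(38/5) = 428/55.

428/55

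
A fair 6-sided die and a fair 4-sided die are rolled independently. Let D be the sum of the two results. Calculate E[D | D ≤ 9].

134/23

P(D ≤ 9) = 23/24.
Σ over the event: 2·1/24 + 3·1/12 + 4·1/8 + 5·1/6 + 6·1/6 + 7·1/6 + 8·1/8 + 9·1/12 = 67/12.
E[D | D ≤ 9] = (67/12) / (23/24) = 134/23.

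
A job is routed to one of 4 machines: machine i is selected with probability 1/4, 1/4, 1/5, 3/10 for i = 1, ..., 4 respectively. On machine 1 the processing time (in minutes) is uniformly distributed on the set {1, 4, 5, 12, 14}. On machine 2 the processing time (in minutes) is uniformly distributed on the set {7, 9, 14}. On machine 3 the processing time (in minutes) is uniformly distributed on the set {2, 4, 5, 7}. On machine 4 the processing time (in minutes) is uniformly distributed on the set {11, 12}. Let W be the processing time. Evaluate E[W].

173/20

E[W | machine 1] = (1+4+5+12+14)/5 = 36/5.
E[W | machine 2] = (7+9+14)/3 = 10.
E[W | machine 3] = (2+4+5+7)/4 = 9/2.
E[W | machine 4] = (11+12)/2 = 23/2.
By the law of total expectation,
E[W] = (1/4)·(36/5) + (1/4)·(10) + (1/5)·(9/2) + (3/10)·(23/2) = 173/20.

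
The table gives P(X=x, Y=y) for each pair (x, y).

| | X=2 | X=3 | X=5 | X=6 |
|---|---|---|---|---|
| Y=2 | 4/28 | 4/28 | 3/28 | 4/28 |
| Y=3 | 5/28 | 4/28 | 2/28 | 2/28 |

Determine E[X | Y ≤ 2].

59/15

P(Y ≤ 2) = 15/28.
Σ X·P over the event = 2·(4/28) + 3·(4/28) + 5·(3/28) + 6·(4/28) = 59/28.
E[X | Y ≤ 2] = (59/28) / (15/28) = 59/15.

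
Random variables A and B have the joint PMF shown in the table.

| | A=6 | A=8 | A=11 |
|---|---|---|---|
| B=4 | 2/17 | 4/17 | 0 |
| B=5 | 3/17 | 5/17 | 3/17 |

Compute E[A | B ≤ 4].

22/3

P(B ≤ 4) = 6/17.
Summing A·P(A=x,B=y) over the conditioning event gives 44/17.
E[A | B ≤ 4] = (44/17) / (6/17) = 22/3.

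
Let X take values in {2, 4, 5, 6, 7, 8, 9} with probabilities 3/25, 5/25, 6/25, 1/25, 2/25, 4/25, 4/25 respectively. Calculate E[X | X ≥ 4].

69/11

P(X ≥ 4) = 22/25.
Σ over the event: 4·1/5 + 5·6/25 + 6·1/25 + 7·2/25 + 8·4/25 + 9·4/25 = 138/25.
E[X | X ≥ 4] = (138/25) / (22/25) = 69/11.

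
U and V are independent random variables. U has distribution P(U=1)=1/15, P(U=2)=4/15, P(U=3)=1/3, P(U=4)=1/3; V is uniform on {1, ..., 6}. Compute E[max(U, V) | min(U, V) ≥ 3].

P(min(U, V) ≥ 3) = 4/9.
Summing max(U,V)·P(x,y) over outcomes with min(U, V) ≥ 3 gives 37/18.
E[max(U, V) | min(U, V) ≥ 3] = (37/18) / (4/9) = 37/8.

37/8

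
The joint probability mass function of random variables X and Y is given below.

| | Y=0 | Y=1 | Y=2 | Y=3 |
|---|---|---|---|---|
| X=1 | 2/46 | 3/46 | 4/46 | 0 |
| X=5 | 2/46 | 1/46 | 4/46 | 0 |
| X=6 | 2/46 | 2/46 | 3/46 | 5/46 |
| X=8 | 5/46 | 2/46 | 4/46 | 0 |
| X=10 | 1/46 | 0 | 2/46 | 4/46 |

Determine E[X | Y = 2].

94/17

P(Y = 2) = 17/46.
Σ X·P over the event = 1·(4/46) + 5·(4/46) + 6·(3/46) + 8·(4/46) + 10·(2/46) = 47/23.
E[X | Y = 2] = (47/23) / (17/46) = 94/17.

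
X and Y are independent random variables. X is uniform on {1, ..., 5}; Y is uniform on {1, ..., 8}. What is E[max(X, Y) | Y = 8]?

8

Outcomes with Y = 8: (1,8), (2,8), (3,8), (4,8), (5,8), each with probability 1/40.
E[max(X, Y) | Y = 8] = (8 + 8 + 8 + 8 + 8) / 5 = 8.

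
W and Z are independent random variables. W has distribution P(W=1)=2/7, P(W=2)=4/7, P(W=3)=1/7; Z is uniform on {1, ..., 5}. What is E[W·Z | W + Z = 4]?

25/7

P(W + Z = 4) = 1/5.
Summing WZ·P(x,y) over outcomes with W + Z = 4 gives 5/7.
E[W·Z | W + Z = 4] = (5/7) / (1/5) = 25/7.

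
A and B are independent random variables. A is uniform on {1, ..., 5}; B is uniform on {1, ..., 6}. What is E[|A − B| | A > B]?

2

P(A > B) = 1/3.
Summing |A−B|·P(x,y) over outcomes with A > B gives 2/3.
E[|A − B| | A > B] = (2/3) / (1/3) = 2.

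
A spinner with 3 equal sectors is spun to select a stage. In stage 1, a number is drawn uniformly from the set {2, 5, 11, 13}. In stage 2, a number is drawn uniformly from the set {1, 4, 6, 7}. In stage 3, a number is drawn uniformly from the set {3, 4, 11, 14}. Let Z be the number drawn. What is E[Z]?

E[Z | stage 1] = (2+5+11+13)/4 = 31/4.
E[Z | stage 2] = (1+4+6+7)/4 = 9/2.
E[Z | stage 3] = (3+4+11+14)/4 = 8.
By the law of total expectation,
E[Z] = (1/3)·(31/4) + (1/3)·(9/2) + (1/3)·(8) = 27/4.

27/4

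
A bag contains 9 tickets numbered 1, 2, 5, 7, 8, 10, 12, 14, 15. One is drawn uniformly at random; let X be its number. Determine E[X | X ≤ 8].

P(X ≤ 8) = 5/9.
Σ over the event: 1·1/9 + 2·1/9 + 5·1/9 + 7·1/9 + 8·1/9 = 23/9.
E[X | X ≤ 8] = (23/9) / (5/9) = 23/5.

23/5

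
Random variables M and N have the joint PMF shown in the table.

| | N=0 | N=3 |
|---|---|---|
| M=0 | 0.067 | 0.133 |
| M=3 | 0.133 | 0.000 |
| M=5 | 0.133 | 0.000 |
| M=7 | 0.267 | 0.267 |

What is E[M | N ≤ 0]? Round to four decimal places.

4.8883

P(N ≤ 0) = 0.600.
Σ M·P over the event = 0·(0.067) + 3·(0.133) + 5·(0.133) + 7·(0.267) = 2.933.
E[M | N ≤ 0] = (2.933) / (0.600) = 4.8883.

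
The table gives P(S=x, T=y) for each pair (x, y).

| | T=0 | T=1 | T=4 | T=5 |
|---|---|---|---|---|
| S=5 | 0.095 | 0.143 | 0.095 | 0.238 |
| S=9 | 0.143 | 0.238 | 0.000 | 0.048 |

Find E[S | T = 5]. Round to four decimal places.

5.6713

P(T = 5) = 0.286.
Σ S·P over the event = 5·(0.238) + 9·(0.048) = 1.622.
E[S | T = 5] = (1.622) / (0.286) = 5.6713.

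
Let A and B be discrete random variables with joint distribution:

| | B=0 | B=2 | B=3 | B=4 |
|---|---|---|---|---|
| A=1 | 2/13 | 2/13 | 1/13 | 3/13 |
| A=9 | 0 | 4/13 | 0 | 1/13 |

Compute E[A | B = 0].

1

P(B = 0) = 2/13.
Summing A·P(A=x,B=y) over the conditioning event gives 2/13.
E[A | B = 0] = (2/13) / (2/13) = 1.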